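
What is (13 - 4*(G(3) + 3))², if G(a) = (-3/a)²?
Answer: 9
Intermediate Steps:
G(a) = 9/a²
(13 - 4*(G(3) + 3))² = (13 - 4*(9/3² + 3))² = (13 - 4*(9*(⅑) + 3))² = (13 - 4*(1 + 3))² = (13 - 4*4)² = (13 - 16)² = (-3)² = 9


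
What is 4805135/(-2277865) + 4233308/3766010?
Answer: -845328233393/857846236865 ≈ -0.98541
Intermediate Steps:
4805135/(-2277865) + 4233308/3766010 = 4805135*(-1/2277865) + 4233308*(1/3766010) = -961027/455573 + 2116654/1883005 = -845328233393/857846236865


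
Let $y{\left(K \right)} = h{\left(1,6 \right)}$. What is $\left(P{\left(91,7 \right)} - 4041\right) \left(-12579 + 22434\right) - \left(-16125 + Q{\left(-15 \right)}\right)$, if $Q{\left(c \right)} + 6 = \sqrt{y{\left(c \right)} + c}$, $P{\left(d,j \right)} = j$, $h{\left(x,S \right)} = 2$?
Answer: $-39738939 - i \sqrt{13} \approx -3.9739 \cdot 10^{7} - 3.6056 i$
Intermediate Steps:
$y{\left(K \right)} = 2$
$Q{\left(c \right)} = -6 + \sqrt{2 + c}$
$\left(P{\left(91,7 \right)} - 4041\right) \left(-12579 + 22434\right) - \left(-16125 + Q{\left(-15 \right)}\right) = \left(7 - 4041\right) \left(-12579 + 22434\right) - \left(-16125 - \left(6 - \sqrt{2 - 15}\right)\right) = \left(-4034\right) 9855 - \left(-16125 - \left(6 - \sqrt{-13}\right)\right) = -39755070 - \left(-16125 - \left(6 - i \sqrt{13}\right)\right) = -39755070 - \left(-16131 + i \sqrt{13}\right) = -39755070 + \left(16131 - i \sqrt{13}\right) = -39738939 - i \sqrt{13}$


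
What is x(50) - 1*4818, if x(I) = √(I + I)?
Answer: -4808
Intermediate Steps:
x(I) = √2*√I (x(I) = √(2*I) = √2*√I)
x(50) - 1*4818 = √2*√50 - 1*4818 = √2*(5*√2) - 4818 = 10 - 4818 = -4808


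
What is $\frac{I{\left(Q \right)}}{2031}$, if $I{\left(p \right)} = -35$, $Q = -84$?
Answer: $- \frac{35}{2031} \approx -0.017233$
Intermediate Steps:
$\frac{I{\left(Q \right)}}{2031} = - \frac{35}{2031}$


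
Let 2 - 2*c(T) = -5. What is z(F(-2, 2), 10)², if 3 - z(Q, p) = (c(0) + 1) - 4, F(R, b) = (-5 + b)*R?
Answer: 25/4 ≈ 6.2500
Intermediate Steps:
c(T) = 7/2 (c(T) = 1 - ½*(-5) = 1 + 5/2 = 7/2)
F(R, b) = R*(-5 + b)
z(Q, p) = 5/2 (z(Q, p) = 3 - ((7/2 + 1) - 4) = 3 - (9/2 - 4) = 3 - 1*½ = 3 - ½ = 5/2)
z(F(-2, 2), 10)² = (5/2)² = 25/4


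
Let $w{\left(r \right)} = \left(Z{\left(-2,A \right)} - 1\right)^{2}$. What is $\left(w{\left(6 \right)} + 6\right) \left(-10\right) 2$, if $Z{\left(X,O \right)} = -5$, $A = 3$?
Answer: $-840$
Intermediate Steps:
$w{\left(r \right)} = 36$ ($w{\left(r \right)} = \left(-5 - 1\right)^{2} = \left(-6\right)^{2} = 36$)
$\left(w{\left(6 \right)} + 6\right) \left(-10\right) 2 = \left(36 + 6\right) \left(-10\right) 2 = 42 \left(-10\right) 2 = \left(-420\right) 2 = -840$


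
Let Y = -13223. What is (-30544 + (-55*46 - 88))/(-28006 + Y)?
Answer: 11054/13743 ≈ 0.80434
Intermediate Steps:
(-30544 + (-55*46 - 88))/(-28006 + Y) = (-30544 + (-55*46 - 88))/(-28006 - 13223) = (-30544 + (-2530 - 88))/(-41229) = (-30544 - 2618)*(-1/41229) = -33162*(-1/41229) = 11054/13743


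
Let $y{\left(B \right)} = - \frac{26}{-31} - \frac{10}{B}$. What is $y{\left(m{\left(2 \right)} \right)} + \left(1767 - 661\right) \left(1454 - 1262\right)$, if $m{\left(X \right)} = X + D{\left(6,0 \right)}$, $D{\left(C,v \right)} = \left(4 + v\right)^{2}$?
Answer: $\frac{59246287}{279} \approx 2.1235 \cdot 10^{5}$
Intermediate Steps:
$m{\left(X \right)} = 16 + X$ ($m{\left(X \right)} = X + \left(4 + 0\right)^{2} = X + 4^{2} = X + 16 = 16 + X$)
$y{\left(B \right)} = \frac{26}{31} - \frac{10}{B}$ ($y{\left(B \right)} = \left(-26\right) \left(- \frac{1}{31}\right) - \frac{10}{B} = \frac{26}{31} - \frac{10}{B}$)
$y{\left(m{\left(2 \right)} \right)} + \left(1767 - 661\right) \left(1454 - 1262\right) = \left(\frac{26}{31} - \frac{10}{16 + 2}\right) + \left(1767 - 661\right) \left(1454 - 1262\right) = \left(\frac{26}{31} - \frac{10}{18}\right) + 1106 \cdot 192 = \left(\frac{26}{31} - \frac{5}{9}\right) + 212352 = \frac{79}{279} + 212352 = \frac{59246287}{279}$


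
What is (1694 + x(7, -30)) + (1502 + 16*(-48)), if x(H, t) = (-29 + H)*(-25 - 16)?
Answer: 3330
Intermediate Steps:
x(H, t) = 1189 - 41*H (x(H, t) = (-29 + H)*(-41) = 1189 - 41*H)
(1694 + x(7, -30)) + (1502 + 16*(-48)) = (1694 + (1189 - 41*7)) + (1502 + 16*(-48)) = (1694 + (1189 - 287)) + (1502 - 768) = (1694 + 902) + 734 = 2596 + 734 = 3330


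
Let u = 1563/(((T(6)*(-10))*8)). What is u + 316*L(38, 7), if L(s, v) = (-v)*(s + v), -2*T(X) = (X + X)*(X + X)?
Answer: -191116279/1920 ≈ -99540.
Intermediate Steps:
T(X) = -2*X² (T(X) = -(X + X)*(X + X)/2 = -2*X*2*X/2 = -2*X²)
L(s, v) = -v*(s + v)
u = 521/1920 (u = 1563/(((-2*6²*(-10))*8)) = 1563/(((-2*36*(-10))*8)) = 1563/((-72*(-10)*8)) = 1563/((720*8)) = 1563/5760 = 1563*(1/5760) = 521/1920 ≈ 0.27135)
u + 316*L(38, 7) = 521/1920 + 316*(-1*7*(38 + 7)) = 521/1920 + 316*(-1*7*45) = 521/1920 + 316*(-315) = 521/1920 - 99540 = -191116279/1920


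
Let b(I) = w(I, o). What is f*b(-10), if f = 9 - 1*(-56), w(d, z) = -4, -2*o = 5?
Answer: -260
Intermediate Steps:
o = -5/2 (o = -½*5 = -5/2 ≈ -2.5000)
b(I) = -4
f = 65 (f = 9 + 56 = 65)
f*b(-10) = 65*(-4) = -260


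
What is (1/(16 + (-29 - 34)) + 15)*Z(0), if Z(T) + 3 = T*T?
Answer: -2112/47 ≈ -44.936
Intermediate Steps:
Z(T) = -3 + T**2 (Z(T) = -3 + T*T = -3 + T**2)
(1/(16 + (-29 - 34)) + 15)*Z(0) = (1/(16 + (-29 - 34)) + 15)*(-3 + 0**2) = (1/(16 - 63) + 15)*(-3 + 0) = (1/(-47) + 15)*(-3) = (-1/47 + 15)*(-3) = (704/47)*(-3) = -2112/47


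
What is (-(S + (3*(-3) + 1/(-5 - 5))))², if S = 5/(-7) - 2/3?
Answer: 4844401/44100 ≈ 109.85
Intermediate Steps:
S = -29/21 (S = 5*(-⅐) - 2*⅓ = -5/7 - ⅔ = -29/21 ≈ -1.3810)
(-(S + (3*(-3) + 1/(-5 - 5))))² = (-(-29/21 + (3*(-3) + 1/(-5 - 5))))² = (-(-29/21 + (-9 + 1/(-10))))² = (-(-29/21 + (-9 - ⅒)))² = (-(-29/21 - 91/10))² = (-1*(-2201/210))² = (2201/210)² = 4844401/44100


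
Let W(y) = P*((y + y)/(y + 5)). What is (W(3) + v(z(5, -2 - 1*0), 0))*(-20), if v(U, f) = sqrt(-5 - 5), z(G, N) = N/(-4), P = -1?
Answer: 15 - 20*I*sqrt(10) ≈ 15.0 - 63.246*I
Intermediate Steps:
z(G, N) = -N/4 (z(G, N) = N*(-1/4) = -N/4)
v(U, f) = I*sqrt(10) (v(U, f) = sqrt(-10) = I*sqrt(10))
W(y) = -2*y/(5 + y) (W(y) = -(y + y)/(y + 5) = -2*y/(5 + y))
(W(3) + v(z(5, -2 - 1*0), 0))*(-20) = (-2*3/(5 + 3) + I*sqrt(10))*(-20) = (-2*3/8 + I*sqrt(10))*(-20) = (-2*3*1/8 + I*sqrt(10))*(-20) = (-3/4 + I*sqrt(10))*(-20) = 15 - 20*I*sqrt(10)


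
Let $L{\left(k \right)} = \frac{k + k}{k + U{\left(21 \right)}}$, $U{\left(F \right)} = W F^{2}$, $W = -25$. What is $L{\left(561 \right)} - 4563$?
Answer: $- \frac{7958059}{1744} \approx -4563.1$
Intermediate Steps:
$U{\left(F \right)} = - 25 F^{2}$
$L{\left(k \right)} = \frac{2 k}{-11025 + k}$ ($L{\left(k \right)} = \frac{k + k}{k - 25 \cdot 21^{2}} = \frac{2 k}{k - 11025} = \frac{2 k}{-11025 + k}$)
$L{\left(561 \right)} - 4563 = 2 \cdot 561 \frac{1}{-11025 + 561} - 4563 = 2 \cdot 561 \frac{1}{-10464} - 4563 = 2 \cdot 561 \left(- \frac{1}{10464}\right) - 4563 = - \frac{187}{1744} - 4563 = - \frac{7958059}{1744}$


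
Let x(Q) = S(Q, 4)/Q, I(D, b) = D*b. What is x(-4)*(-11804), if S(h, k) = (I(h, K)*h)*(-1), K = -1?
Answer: 47216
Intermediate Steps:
S(h, k) = h² (S(h, k) = ((h*(-1))*h)*(-1) = ((-h)*h)*(-1) = -h²*(-1) = h²)
x(Q) = Q (x(Q) = Q²/Q = Q)
x(-4)*(-11804) = -4*(-11804) = 47216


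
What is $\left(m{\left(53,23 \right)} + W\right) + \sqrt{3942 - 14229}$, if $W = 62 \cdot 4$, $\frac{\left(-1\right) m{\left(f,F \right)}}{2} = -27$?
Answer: $302 + 9 i \sqrt{127} \approx 302.0 + 101.42 i$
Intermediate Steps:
$m{\left(f,F \right)} = 54$ ($m{\left(f,F \right)} = \left(-2\right) \left(-27\right) = 54$)
$W = 248$
$\left(m{\left(53,23 \right)} + W\right) + \sqrt{3942 - 14229} = \left(54 + 248\right) + \sqrt{3942 - 14229} = 302 + \sqrt{-10287} = 302 + 9 i \sqrt{127}$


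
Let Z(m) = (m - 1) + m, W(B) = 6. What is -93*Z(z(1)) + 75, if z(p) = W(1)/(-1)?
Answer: 1284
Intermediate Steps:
z(p) = -6 (z(p) = 6/(-1) = 6*(-1) = -6)
Z(m) = -1 + 2*m (Z(m) = (-1 + m) + m = -1 + 2*m)
-93*Z(z(1)) + 75 = -93*(-1 + 2*(-6)) + 75 = -93*(-1 - 12) + 75 = -93*(-13) + 75 = 1209 + 75 = 1284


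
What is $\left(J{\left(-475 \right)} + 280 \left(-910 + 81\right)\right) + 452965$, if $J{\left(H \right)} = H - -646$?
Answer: $221016$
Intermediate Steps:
$J{\left(H \right)} = 646 + H$ ($J{\left(H \right)} = H + 646 = 646 + H$)
$\left(J{\left(-475 \right)} + 280 \left(-910 + 81\right)\right) + 452965 = \left(\left(646 - 475\right) + 280 \left(-910 + 81\right)\right) + 452965 = \left(171 + 280 \left(-829\right)\right) + 452965 = \left(171 - 232120\right) + 452965 = -231949 + 452965 = 221016$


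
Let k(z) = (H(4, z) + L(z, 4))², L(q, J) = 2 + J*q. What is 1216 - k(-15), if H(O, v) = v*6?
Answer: -20688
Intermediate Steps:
H(O, v) = 6*v
k(z) = (2 + 10*z)² (k(z) = (6*z + (2 + 4*z))² = (2 + 10*z)²)
1216 - k(-15) = 1216 - 4*(1 + 5*(-15))² = 1216 - 4*(1 - 75)² = 1216 - 4*(-74)² = 1216 - 4*5476 = 1216 - 1*21904 = 1216 - 21904 = -20688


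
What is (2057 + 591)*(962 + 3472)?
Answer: 11741232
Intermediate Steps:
(2057 + 591)*(962 + 3472) = 2648*4434 = 11741232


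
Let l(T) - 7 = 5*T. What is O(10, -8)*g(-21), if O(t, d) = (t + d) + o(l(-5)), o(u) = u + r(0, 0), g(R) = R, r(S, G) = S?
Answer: 336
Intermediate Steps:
l(T) = 7 + 5*T
o(u) = u (o(u) = u + 0 = u)
O(t, d) = -18 + d + t (O(t, d) = (t + d) + (7 + 5*(-5)) = (d + t) + (7 - 25) = (d + t) - 18 = -18 + d + t)
O(10, -8)*g(-21) = (-18 - 8 + 10)*(-21) = -16*(-21) = 336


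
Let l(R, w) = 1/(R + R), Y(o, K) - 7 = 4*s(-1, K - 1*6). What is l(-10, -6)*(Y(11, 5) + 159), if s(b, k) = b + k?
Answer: -79/10 ≈ -7.9000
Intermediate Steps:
Y(o, K) = -21 + 4*K (Y(o, K) = 7 + 4*(-1 + (K - 1*6)) = 7 + 4*(-1 + (K - 6)) = 7 + 4*(-1 + (-6 + K)) = 7 + 4*(-7 + K) = 7 + (-28 + 4*K) = -21 + 4*K)
l(R, w) = 1/(2*R)
l(-10, -6)*(Y(11, 5) + 159) = ((½)/(-10))*((-21 + 4*5) + 159) = ((½)*(-⅒))*((-21 + 20) + 159) = -(-1 + 159)/20 = -1/20*158 = -79/10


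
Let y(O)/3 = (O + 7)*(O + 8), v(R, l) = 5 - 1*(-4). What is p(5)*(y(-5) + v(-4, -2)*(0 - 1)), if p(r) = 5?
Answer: 45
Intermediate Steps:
v(R, l) = 9 (v(R, l) = 5 + 4 = 9)
y(O) = 3*(7 + O)*(8 + O) (y(O) = 3*((O + 7)*(O + 8)) = 3*((7 + O)*(8 + O)) = 3*(7 + O)*(8 + O))
p(5)*(y(-5) + v(-4, -2)*(0 - 1)) = 5*((168 + 3*(-5)² + 45*(-5)) + 9*(0 - 1)) = 5*((168 + 3*25 - 225) + 9*(-1)) = 5*((168 + 75 - 225) - 9) = 5*(18 - 9) = 5*9 = 45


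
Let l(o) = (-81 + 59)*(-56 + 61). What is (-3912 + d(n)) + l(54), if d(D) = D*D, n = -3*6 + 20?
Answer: -4018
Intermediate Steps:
n = 2 (n = -18 + 20 = 2)
d(D) = D²
l(o) = -110 (l(o) = -22*5 = -110)
(-3912 + d(n)) + l(54) = (-3912 + 2²) - 110 = (-3912 + 4) - 110 = -3908 - 110 = -4018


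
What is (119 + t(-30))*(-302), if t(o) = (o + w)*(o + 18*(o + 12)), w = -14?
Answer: -4739890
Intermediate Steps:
t(o) = (-14 + o)*(216 + 19*o) (t(o) = (o - 14)*(o + 18*(o + 12)) = (-14 + o)*(o + 18*(12 + o)) = (-14 + o)*(o + (216 + 18*o)) = (-14 + o)*(216 + 19*o))
(119 + t(-30))*(-302) = (119 + (-3024 - 50*(-30) + 19*(-30)**2))*(-302) = (119 + (-3024 + 1500 + 19*900))*(-302) = (119 + (-3024 + 1500 + 17100))*(-302) = (119 + 15576)*(-302) = 15695*(-302) = -4739890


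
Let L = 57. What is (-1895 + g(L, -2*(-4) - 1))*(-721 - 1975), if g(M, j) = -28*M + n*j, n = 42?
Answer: 8619112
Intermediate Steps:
g(M, j) = -28*M + 42*j
(-1895 + g(L, -2*(-4) - 1))*(-721 - 1975) = (-1895 + (-28*57 + 42*(-2*(-4) - 1)))*(-721 - 1975) = (-1895 + (-1596 + 42*(8 - 1)))*(-2696) = (-1895 + (-1596 + 42*7))*(-2696) = (-1895 + (-1596 + 294))*(-2696) = (-1895 - 1302)*(-2696) = -3197*(-2696) = 8619112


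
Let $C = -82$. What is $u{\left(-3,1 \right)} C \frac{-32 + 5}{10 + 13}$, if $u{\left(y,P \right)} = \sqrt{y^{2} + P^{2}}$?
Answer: $\frac{2214 \sqrt{10}}{23} \approx 304.4$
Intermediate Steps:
$u{\left(y,P \right)} = \sqrt{P^{2} + y^{2}}$
$u{\left(-3,1 \right)} C \frac{-32 + 5}{10 + 13} = \sqrt{1^{2} + \left(-3\right)^{2}} \left(-82\right) \frac{-32 + 5}{10 + 13} = \sqrt{1 + 9} \left(-82\right) \left(- \frac{27}{23}\right) = \sqrt{10} \left(-82\right) \left(\left(-27\right) \frac{1}{23}\right) = - 82 \sqrt{10} \left(- \frac{27}{23}\right) = \frac{2214 \sqrt{10}}{23}$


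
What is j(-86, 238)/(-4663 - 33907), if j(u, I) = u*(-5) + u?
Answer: -172/19285 ≈ -0.0089189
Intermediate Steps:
j(u, I) = -4*u (j(u, I) = -5*u + u = -4*u)
j(-86, 238)/(-4663 - 33907) = (-4*(-86))/(-4663 - 33907) = 344/(-38570) = 344*(-1/38570) = -172/19285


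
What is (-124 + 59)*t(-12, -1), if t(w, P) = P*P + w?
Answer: 715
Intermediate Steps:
t(w, P) = w + P² (t(w, P) = P² + w = w + P²)
(-124 + 59)*t(-12, -1) = (-124 + 59)*(-12 + (-1)²) = -65*(-12 + 1) = -65*(-11) = 715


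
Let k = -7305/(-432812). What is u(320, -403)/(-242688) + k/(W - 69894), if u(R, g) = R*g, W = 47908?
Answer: 2396789829115/4510491395568 ≈ 0.53138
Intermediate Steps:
k = 7305/432812 (k = -7305*(-1/432812) = 7305/432812 ≈ 0.016878)
u(320, -403)/(-242688) + k/(W - 69894) = (320*(-403))/(-242688) + 7305/(432812*(47908 - 69894)) = -128960*(-1/242688) + (7305/432812)/(-21986) = 2015/3792 + (7305/432812)*(-1/21986) = 2015/3792 - 7305/9515804632 = 2396789829115/4510491395568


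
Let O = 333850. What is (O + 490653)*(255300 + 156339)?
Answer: 339397590417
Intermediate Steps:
(O + 490653)*(255300 + 156339) = (333850 + 490653)*(255300 + 156339) = 824503*411639 = 339397590417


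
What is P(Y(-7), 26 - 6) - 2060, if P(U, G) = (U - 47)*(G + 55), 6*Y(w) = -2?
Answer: -5610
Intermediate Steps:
Y(w) = -⅓ (Y(w) = (⅙)*(-2) = -⅓)
P(U, G) = (-47 + U)*(55 + G)
P(Y(-7), 26 - 6) - 2060 = (-2585 - 47*(26 - 6) + 55*(-⅓) + (26 - 6)*(-⅓)) - 2060 = (-2585 - 47*20 - 55/3 + 20*(-⅓)) - 2060 = (-2585 - 940 - 55/3 - 20/3) - 2060 = -3550 - 2060 = -5610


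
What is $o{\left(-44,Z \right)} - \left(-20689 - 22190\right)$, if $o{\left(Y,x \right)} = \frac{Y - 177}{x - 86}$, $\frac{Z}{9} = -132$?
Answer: $\frac{4202159}{98} \approx 42879.0$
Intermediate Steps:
$Z = -1188$ ($Z = 9 \left(-132\right) = -1188$)
$o{\left(Y,x \right)} = \frac{-177 + Y}{-86 + x}$
$o{\left(-44,Z \right)} - \left(-20689 - 22190\right) = \frac{-177 - 44}{-86 - 1188} - \left(-20689 - 22190\right) = \frac{1}{-1274} \left(-221\right) - \left(-20689 - 22190\right) = \left(- \frac{1}{1274}\right) \left(-221\right) - -42879 = \frac{17}{98} + 42879 = \frac{4202159}{98}$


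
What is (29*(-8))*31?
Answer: -7192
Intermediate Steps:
(29*(-8))*31 = -232*31 = -7192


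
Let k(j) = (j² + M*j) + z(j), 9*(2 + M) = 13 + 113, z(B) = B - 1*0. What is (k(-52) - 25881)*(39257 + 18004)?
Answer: -1365846633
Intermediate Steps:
z(B) = B (z(B) = B + 0 = B)
M = 12 (M = -2 + (13 + 113)/9 = -2 + (⅑)*126 = -2 + 14 = 12)
k(j) = j² + 13*j (k(j) = (j² + 12*j) + j = j² + 13*j)
(k(-52) - 25881)*(39257 + 18004) = (-52*(13 - 52) - 25881)*(39257 + 18004) = (-52*(-39) - 25881)*57261 = (2028 - 25881)*57261 = -23853*57261 = -1365846633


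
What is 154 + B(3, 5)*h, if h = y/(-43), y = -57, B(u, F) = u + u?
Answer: 6964/43 ≈ 161.95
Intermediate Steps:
B(u, F) = 2*u
h = 57/43 (h = -57/(-43) = -57*(-1/43) = 57/43 ≈ 1.3256)
154 + B(3, 5)*h = 154 + (2*3)*(57/43) = 154 + 6*(57/43) = 154 + 342/43 = 6964/43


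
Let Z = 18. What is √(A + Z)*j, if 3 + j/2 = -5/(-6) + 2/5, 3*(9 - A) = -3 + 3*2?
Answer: -53*√26/15 ≈ -18.017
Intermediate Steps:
A = 8 (A = 9 - (-3 + 3*2)/3 = 9 - (-3 + 6)/3 = 9 - ⅓*3 = 9 - 1 = 8)
j = -53/15 (j = -6 + 2*(-5/(-6) + 2/5) = -6 + 2*(-5*(-⅙) + 2*(⅕)) = -6 + 2*(⅚ + ⅖) = -6 + 2*(37/30) = -6 + 37/15 = -53/15 ≈ -3.5333)
√(A + Z)*j = √(8 + 18)*(-53/15) = √26*(-53/15) = -53*√26/15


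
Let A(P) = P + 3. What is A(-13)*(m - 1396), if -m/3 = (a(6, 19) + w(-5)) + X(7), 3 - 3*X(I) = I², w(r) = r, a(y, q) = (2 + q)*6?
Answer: 17130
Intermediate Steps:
A(P) = 3 + P
a(y, q) = 12 + 6*q
X(I) = 1 - I²/3
m = -317 (m = -3*(((12 + 6*19) - 5) + (1 - ⅓*7²)) = -3*(((12 + 114) - 5) + (1 - ⅓*49)) = -3*((126 - 5) + (1 - 49/3)) = -3*(121 - 46/3) = -3*317/3 = -317)
A(-13)*(m - 1396) = (3 - 13)*(-317 - 1396) = -10*(-1713) = 17130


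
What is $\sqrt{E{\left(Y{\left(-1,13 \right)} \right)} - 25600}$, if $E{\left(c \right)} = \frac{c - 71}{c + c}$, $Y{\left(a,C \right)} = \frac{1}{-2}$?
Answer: $\frac{3 i \sqrt{11346}}{2} \approx 159.78 i$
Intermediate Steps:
$Y{\left(a,C \right)} = - \frac{1}{2}$
$E{\left(c \right)} = \frac{-71 + c}{2 c}$
$\sqrt{E{\left(Y{\left(-1,13 \right)} \right)} - 25600} = \sqrt{\frac{-71 - \frac{1}{2}}{2 \left(- \frac{1}{2}\right)} - 25600} = \sqrt{\frac{1}{2} \left(-2\right) \left(- \frac{143}{2}\right) - 25600} = \sqrt{\frac{143}{2} - 25600} = \sqrt{- \frac{51057}{2}} = \frac{3 i \sqrt{11346}}{2}$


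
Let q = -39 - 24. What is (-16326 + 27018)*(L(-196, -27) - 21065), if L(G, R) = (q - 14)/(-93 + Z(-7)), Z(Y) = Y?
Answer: -5630468679/25 ≈ -2.2522e+8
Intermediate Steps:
q = -63
L(G, R) = 77/100 (L(G, R) = (-63 - 14)/(-93 - 7) = -77/(-100) = -77*(-1/100) = 77/100)
(-16326 + 27018)*(L(-196, -27) - 21065) = (-16326 + 27018)*(77/100 - 21065) = 10692*(-2106423/100) = -5630468679/25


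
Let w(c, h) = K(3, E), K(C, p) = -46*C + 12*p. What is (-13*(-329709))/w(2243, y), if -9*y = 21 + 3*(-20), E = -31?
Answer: -1428739/170 ≈ -8404.3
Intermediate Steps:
y = 13/3 (y = -(21 + 3*(-20))/9 = -(21 - 60)/9 = -⅑*(-39) = 13/3 ≈ 4.3333)
w(c, h) = -510 (w(c, h) = -46*3 + 12*(-31) = -138 - 372 = -510)
(-13*(-329709))/w(2243, y) = -13*(-329709)/(-510) = 4286217*(-1/510) = -1428739/170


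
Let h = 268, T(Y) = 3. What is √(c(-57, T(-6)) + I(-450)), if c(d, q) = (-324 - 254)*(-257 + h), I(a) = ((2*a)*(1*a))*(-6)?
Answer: I*√2436358 ≈ 1560.9*I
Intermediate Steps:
I(a) = -12*a² (I(a) = ((2*a)*a)*(-6) = (2*a²)*(-6) = -12*a²)
c(d, q) = -6358 (c(d, q) = (-324 - 254)*(-257 + 268) = -578*11 = -6358)
√(c(-57, T(-6)) + I(-450)) = √(-6358 - 12*(-450)²) = √(-6358 - 12*202500) = √(-6358 - 2430000) = √(-2436358) = I*√2436358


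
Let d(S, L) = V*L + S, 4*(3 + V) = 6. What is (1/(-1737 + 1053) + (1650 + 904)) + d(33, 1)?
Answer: 1768481/684 ≈ 2585.5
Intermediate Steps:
V = -3/2 (V = -3 + (¼)*6 = -3 + 3/2 = -3/2 ≈ -1.5000)
d(S, L) = S - 3*L/2 (d(S, L) = -3*L/2 + S = S - 3*L/2)
(1/(-1737 + 1053) + (1650 + 904)) + d(33, 1) = (1/(-1737 + 1053) + (1650 + 904)) + (33 - 3/2*1) = (1/(-684) + 2554) + (33 - 3/2) = (-1/684 + 2554) + 63/2 = 1746935/684 + 63/2 = 1768481/684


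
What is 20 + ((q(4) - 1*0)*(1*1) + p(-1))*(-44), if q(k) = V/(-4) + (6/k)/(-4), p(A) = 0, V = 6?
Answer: 205/2 ≈ 102.50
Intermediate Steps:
q(k) = -3/2 - 3/(2*k) (q(k) = 6/(-4) + (6/k)/(-4) = 6*(-1/4) + (6/k)*(-1/4) = -3/2 - 3/(2*k))
20 + ((q(4) - 1*0)*(1*1) + p(-1))*(-44) = 20 + (((3/2)*(-1 - 1*4)/4 - 1*0)*(1*1) + 0)*(-44) = 20 + (((3/2)*(1/4)*(-1 - 4) + 0)*1 + 0)*(-44) = 20 + (((3/2)*(1/4)*(-5) + 0)*1 + 0)*(-44) = 20 + ((-15/8 + 0)*1 + 0)*(-44) = 20 + (-15/8*1 + 0)*(-44) = 20 + (-15/8 + 0)*(-44) = 20 - 15/8*(-44) = 20 + 165/2 = 205/2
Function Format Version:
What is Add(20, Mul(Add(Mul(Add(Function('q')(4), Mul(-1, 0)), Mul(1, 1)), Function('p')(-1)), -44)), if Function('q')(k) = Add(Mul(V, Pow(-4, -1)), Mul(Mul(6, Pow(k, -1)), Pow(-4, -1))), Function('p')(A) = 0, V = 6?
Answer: Rational(205, 2) ≈ 102.50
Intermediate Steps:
Function('q')(k) = Add(Rational(-3, 2), Mul(Rational(-3, 2), Pow(k, -1))) (Function('q')(k) = Add(Mul(6, Pow(-4, -1)), Mul(Mul(6, Pow(k, -1)), Pow(-4, -1))) = Add(Mul(6, Rational(-1, 4)), Mul(Mul(6, Pow(k, -1)), Rational(-1, 4))) = Add(Rational(-3, 2), Mul(Rational(-3, 2), Pow(k, -1))))
Add(20, Mul(Add(Mul(Add(Function('q')(4), Mul(-1, 0)), Mul(1, 1)), Function('p')(-1)), -44)) = Add(20, Mul(Add(Mul(Add(Mul(Rational(3, 2), Pow(4, -1), Add(-1, Mul(-1, 4))), Mul(-1, 0)), Mul(1, 1)), 0), -44)) = Add(20, Mul(Add(Mul(Add(Mul(Rational(3, 2), Rational(1, 4), Add(-1, -4)), 0), 1), 0), -44)) = Add(20, Mul(Add(Mul(Add(Mul(Rational(3, 2), Rational(1, 4), -5), 0), 1), 0), -44)) = Add(20, Mul(Add(Mul(Add(Rational(-15, 8), 0), 1), 0), -44)) = Add(20, Mul(Add(Mul(Rational(-15, 8), 1), 0), -44)) = Add(20, Mul(Add(Rational(-15, 8), 0), -44)) = Add(20, Mul(Rational(-15, 8), -44)) = Add(20, Rational(165, 2)) = Rational(205, 2)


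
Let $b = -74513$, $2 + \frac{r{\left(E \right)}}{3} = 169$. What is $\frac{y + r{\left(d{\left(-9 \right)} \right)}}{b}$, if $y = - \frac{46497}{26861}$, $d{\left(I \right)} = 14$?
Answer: $- \frac{13410864}{2001493693} \approx -0.0067004$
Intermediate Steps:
$r{\left(E \right)} = 501$ ($r{\left(E \right)} = -6 + 3 \cdot 169 = -6 + 507 = 501$)
$y = - \frac{46497}{26861}$ ($y = \left(-46497\right) \frac{1}{26861} = - \frac{46497}{26861} \approx -1.731$)
$\frac{y + r{\left(d{\left(-9 \right)} \right)}}{b} = \frac{- \frac{46497}{26861} + 501}{-74513} = \frac{13410864}{26861} \left(- \frac{1}{74513}\right) = - \frac{13410864}{2001493693}$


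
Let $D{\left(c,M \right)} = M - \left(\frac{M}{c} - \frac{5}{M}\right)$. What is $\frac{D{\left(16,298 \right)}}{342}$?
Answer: $\frac{333035}{407664} \approx 0.81693$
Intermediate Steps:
$D{\left(c,M \right)} = M + \frac{5}{M} - \frac{M}{c}$ ($D{\left(c,M \right)} = M - \left(- \frac{5}{M} + \frac{M}{c}\right) = M + \frac{5}{M} - \frac{M}{c}$)
$\frac{D{\left(16,298 \right)}}{342} = \frac{298 + \frac{5}{298} - \frac{298}{16}}{342} = \left(298 + 5 \cdot \frac{1}{298} - 298 \cdot \frac{1}{16}\right) \frac{1}{342} = \left(298 + \frac{5}{298} - \frac{149}{8}\right) \frac{1}{342} = \frac{333035}{1192} \cdot \frac{1}{342} = \frac{333035}{407664}$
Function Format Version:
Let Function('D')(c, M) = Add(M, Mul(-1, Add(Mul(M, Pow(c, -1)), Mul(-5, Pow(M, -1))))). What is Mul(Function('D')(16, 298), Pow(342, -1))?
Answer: Rational(333035, 407664) ≈ 0.81693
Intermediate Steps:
Function('D')(c, M) = Add(M, Mul(5, Pow(M, -1)), Mul(-1, M, Pow(c, -1))) (Function('D')(c, M) = Add(M, Mul(-1, Add(Mul(-5, Pow(M, -1)), Mul(M, Pow(c, -1))))) = Add(M, Add(Mul(5, Pow(M, -1)), Mul(-1, M, Pow(c, -1)))) = Add(M, Mul(5, Pow(M, -1)), Mul(-1, M, Pow(c, -1))))
Mul(Function('D')(16, 298), Pow(342, -1)) = Mul(Add(298, Mul(5, Pow(298, -1)), Mul(-1, 298, Pow(16, -1))), Pow(342, -1)) = Mul(Add(298, Mul(5, Rational(1, 298)), Mul(-1, 298, Rational(1, 16))), Rational(1, 342)) = Mul(Add(298, Rational(5, 298), Rational(-149, 8)), Rational(1, 342)) = Mul(Rational(333035, 1192), Rational(1, 342)) = Rational(333035, 407664)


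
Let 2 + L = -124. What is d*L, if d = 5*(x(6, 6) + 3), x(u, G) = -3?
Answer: 0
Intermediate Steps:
L = -126 (L = -2 - 124 = -126)
d = 0 (d = 5*(-3 + 3) = 5*0 = 0)
d*L = 0*(-126) = 0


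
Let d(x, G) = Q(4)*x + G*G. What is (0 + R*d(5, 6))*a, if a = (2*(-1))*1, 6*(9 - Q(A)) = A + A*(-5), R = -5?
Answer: 2830/3 ≈ 943.33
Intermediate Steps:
Q(A) = 9 + 2*A/3 (Q(A) = 9 - (A + A*(-5))/6 = 9 - (A - 5*A)/6 = 9 - (-2)*A/3 = 9 + 2*A/3)
a = -2 (a = -2*1 = -2)
d(x, G) = G**2 + 35*x/3 (d(x, G) = (9 + (2/3)*4)*x + G*G = (9 + 8/3)*x + G**2 = 35*x/3 + G**2 = G**2 + 35*x/3)
(0 + R*d(5, 6))*a = (0 - 5*(6**2 + (35/3)*5))*(-2) = (0 - 5*(36 + 175/3))*(-2) = (0 - 5*283/3)*(-2) = (0 - 1415/3)*(-2) = -1415/3*(-2) = 2830/3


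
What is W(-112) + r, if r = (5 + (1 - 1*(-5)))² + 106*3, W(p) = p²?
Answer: 12983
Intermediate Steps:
r = 439 (r = (5 + (1 + 5))² + 318 = (5 + 6)² + 318 = 11² + 318 = 121 + 318 = 439)
W(-112) + r = (-112)² + 439 = 12544 + 439 = 12983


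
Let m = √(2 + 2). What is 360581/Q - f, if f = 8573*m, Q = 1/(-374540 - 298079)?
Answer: -242533648785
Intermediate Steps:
Q = -1/672619 (Q = 1/(-672619) = -1/672619 ≈ -1.4867e-6)
m = 2 (m = √4 = 2)
f = 17146 (f = 8573*2 = 17146)
360581/Q - f = 360581/(-1/672619) - 1*17146 = 360581*(-672619) - 17146 = -242533631639 - 17146 = -242533648785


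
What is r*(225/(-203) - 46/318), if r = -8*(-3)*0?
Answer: 0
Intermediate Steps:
r = 0 (r = -4*(-6)*0 = 24*0 = 0)
r*(225/(-203) - 46/318) = 0*(225/(-203) - 46/318) = 0*(225*(-1/203) - 46*1/318) = 0*(-225/203 - 23/159) = 0*(-40444/32277) = 0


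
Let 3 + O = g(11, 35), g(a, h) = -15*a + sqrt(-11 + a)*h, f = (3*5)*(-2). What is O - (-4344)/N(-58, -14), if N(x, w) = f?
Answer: -1564/5 ≈ -312.80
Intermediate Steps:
f = -30 (f = 15*(-2) = -30)
N(x, w) = -30
g(a, h) = -15*a + h*sqrt(-11 + a)
O = -168 (O = -3 + (-15*11 + 35*sqrt(-11 + 11)) = -3 + (-165 + 35*sqrt(0)) = -3 + (-165 + 35*0) = -3 + (-165 + 0) = -3 - 165 = -168)
O - (-4344)/N(-58, -14) = -168 - (-4344)/(-30) = -168 - (-4344)*(-1)/30 = -168 - 1*724/5 = -168 - 724/5 = -1564/5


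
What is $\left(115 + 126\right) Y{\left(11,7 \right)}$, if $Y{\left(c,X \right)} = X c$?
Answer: $18557$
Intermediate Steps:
$\left(115 + 126\right) Y{\left(11,7 \right)} = \left(115 + 126\right) 7 \cdot 11 = 241 \cdot 77 = 18557$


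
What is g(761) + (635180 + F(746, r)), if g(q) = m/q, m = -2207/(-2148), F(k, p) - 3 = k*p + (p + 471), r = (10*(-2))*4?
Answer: 941372459639/1634628 ≈ 5.7589e+5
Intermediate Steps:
r = -80 (r = -20*4 = -80)
F(k, p) = 474 + p + k*p (F(k, p) = 3 + (k*p + (p + 471)) = 3 + (k*p + (471 + p)) = 3 + (471 + p + k*p) = 474 + p + k*p)
m = 2207/2148 (m = -2207*(-1/2148) = 2207/2148 ≈ 1.0275)
g(q) = 2207/(2148*q)
g(761) + (635180 + F(746, r)) = (2207/2148)/761 + (635180 + (474 - 80 + 746*(-80))) = (2207/2148)*(1/761) + (635180 + (474 - 80 - 59680)) = 2207/1634628 + (635180 - 59286) = 2207/1634628 + 575894 = 941372459639/1634628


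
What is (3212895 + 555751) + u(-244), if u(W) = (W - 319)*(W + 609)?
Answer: 3563151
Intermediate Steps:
u(W) = (-319 + W)*(609 + W)
(3212895 + 555751) + u(-244) = (3212895 + 555751) + (-194271 + (-244)**2 + 290*(-244)) = 3768646 + (-194271 + 59536 - 70760) = 3768646 - 205495 = 3563151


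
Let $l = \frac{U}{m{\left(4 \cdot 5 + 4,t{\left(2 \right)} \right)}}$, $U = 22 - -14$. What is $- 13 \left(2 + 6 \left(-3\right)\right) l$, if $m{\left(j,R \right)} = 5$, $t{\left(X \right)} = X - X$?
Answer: $\frac{7488}{5} \approx 1497.6$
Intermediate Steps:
$t{\left(X \right)} = 0$
$U = 36$ ($U = 22 + 14 = 36$)
$l = \frac{36}{5} \approx 7.2$
$- 13 \left(2 + 6 \left(-3\right)\right) l = - 13 \left(2 + 6 \left(-3\right)\right) \frac{36}{5} = - 13 \left(2 - 18\right) \frac{36}{5} = \left(-13\right) \left(-16\right) \frac{36}{5} = 208 \cdot \frac{36}{5} = \frac{7488}{5}$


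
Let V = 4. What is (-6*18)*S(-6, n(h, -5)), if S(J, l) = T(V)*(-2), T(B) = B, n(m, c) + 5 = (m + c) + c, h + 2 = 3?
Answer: 864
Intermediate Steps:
h = 1 (h = -2 + 3 = 1)
n(m, c) = -5 + m + 2*c (n(m, c) = -5 + ((m + c) + c) = -5 + ((c + m) + c) = -5 + (m + 2*c) = -5 + m + 2*c)
S(J, l) = -8 (S(J, l) = 4*(-2) = -8)
(-6*18)*S(-6, n(h, -5)) = -6*18*(-8) = -108*(-8) = 864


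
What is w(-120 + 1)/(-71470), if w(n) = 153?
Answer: -153/71470 ≈ -0.0021408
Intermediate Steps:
w(-120 + 1)/(-71470) = 153/(-71470) = 153*(-1/71470) = -153/71470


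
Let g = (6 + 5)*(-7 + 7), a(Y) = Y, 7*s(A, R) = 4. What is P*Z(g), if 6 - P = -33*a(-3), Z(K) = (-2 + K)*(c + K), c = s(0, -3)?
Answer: 744/7 ≈ 106.29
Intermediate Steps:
s(A, R) = 4/7 (s(A, R) = (1/7)*4 = 4/7)
c = 4/7 ≈ 0.57143
g = 0 (g = 11*0 = 0)
Z(K) = (-2 + K)*(4/7 + K)
P = -93 (P = 6 - (-33)*(-3) = 6 - 1*99 = 6 - 99 = -93)
P*Z(g) = -93*(-8/7 + 0**2 - 10/7*0) = -93*(-8/7 + 0 + 0) = -93*(-8/7) = 744/7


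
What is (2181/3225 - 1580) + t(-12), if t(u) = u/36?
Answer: -5094394/3225 ≈ -1579.7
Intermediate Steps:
t(u) = u/36 (t(u) = u*(1/36) = u/36)
(2181/3225 - 1580) + t(-12) = (2181/3225 - 1580) + (1/36)*(-12) = (2181*(1/3225) - 1580) - ⅓ = (727/1075 - 1580) - ⅓ = -1697773/1075 - ⅓ = -5094394/3225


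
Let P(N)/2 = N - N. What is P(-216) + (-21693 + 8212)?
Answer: -13481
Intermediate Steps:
P(N) = 0 (P(N) = 2*(N - N) = 2*0 = 0)
P(-216) + (-21693 + 8212) = 0 + (-21693 + 8212) = 0 - 13481 = -13481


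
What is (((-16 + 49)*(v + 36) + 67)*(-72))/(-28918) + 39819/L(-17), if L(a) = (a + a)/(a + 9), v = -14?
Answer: 2303457000/245803 ≈ 9371.2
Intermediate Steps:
L(a) = 2*a/(9 + a) (L(a) = (2*a)/(9 + a) = 2*a/(9 + a))
(((-16 + 49)*(v + 36) + 67)*(-72))/(-28918) + 39819/L(-17) = (((-16 + 49)*(-14 + 36) + 67)*(-72))/(-28918) + 39819/((2*(-17)/(9 - 17))) = ((33*22 + 67)*(-72))*(-1/28918) + 39819/((2*(-17)/(-8))) = ((726 + 67)*(-72))*(-1/28918) + 39819/((2*(-17)*(-⅛))) = (793*(-72))*(-1/28918) + 39819/(17/4) = -57096*(-1/28918) + 39819*(4/17) = 28548/14459 + 159276/17 = 2303457000/245803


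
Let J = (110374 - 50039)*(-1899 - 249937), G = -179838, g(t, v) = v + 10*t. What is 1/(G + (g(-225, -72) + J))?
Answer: -1/15194707220 ≈ -6.5812e-11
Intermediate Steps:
J = -15194525060 (J = 60335*(-251836) = -15194525060)
1/(G + (g(-225, -72) + J)) = 1/(-179838 + ((-72 + 10*(-225)) - 15194525060)) = 1/(-179838 + ((-72 - 2250) - 15194525060)) = 1/(-179838 + (-2322 - 15194525060)) = 1/(-179838 - 15194527382) = 1/(-15194707220) = -1/15194707220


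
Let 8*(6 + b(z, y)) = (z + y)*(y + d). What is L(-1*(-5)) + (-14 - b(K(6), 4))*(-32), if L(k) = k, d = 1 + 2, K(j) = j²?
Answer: 1381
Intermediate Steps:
d = 3
b(z, y) = -6 + (3 + y)*(y + z)/8 (b(z, y) = -6 + ((z + y)*(y + 3))/8 = -6 + ((y + z)*(3 + y))/8 = -6 + ((3 + y)*(y + z))/8 = -6 + (3 + y)*(y + z)/8)
L(-1*(-5)) + (-14 - b(K(6), 4))*(-32) = -1*(-5) + (-14 - (-6 + (⅛)*4² + (3/8)*4 + (3/8)*6² + (⅛)*4*6²))*(-32) = 5 + (-14 - (-6 + (⅛)*16 + 3/2 + (3/8)*36 + (⅛)*4*36))*(-32) = 5 + (-14 - (-6 + 2 + 3/2 + 27/2 + 18))*(-32) = 5 + (-14 - 1*29)*(-32) = 5 + (-14 - 29)*(-32) = 5 - 43*(-32) = 5 + 1376 = 1381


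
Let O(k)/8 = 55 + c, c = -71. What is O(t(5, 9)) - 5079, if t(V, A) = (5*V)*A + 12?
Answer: -5207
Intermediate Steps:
t(V, A) = 12 + 5*A*V (t(V, A) = 5*A*V + 12 = 12 + 5*A*V)
O(k) = -128 (O(k) = 8*(55 - 71) = 8*(-16) = -128)
O(t(5, 9)) - 5079 = -128 - 5079 = -5207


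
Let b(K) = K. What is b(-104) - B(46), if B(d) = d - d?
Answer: -104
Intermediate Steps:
B(d) = 0
b(-104) - B(46) = -104 - 1*0 = -104 + 0 = -104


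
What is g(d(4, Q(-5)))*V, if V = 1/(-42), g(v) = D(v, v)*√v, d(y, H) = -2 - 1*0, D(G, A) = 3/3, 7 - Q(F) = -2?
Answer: -I*√2/42 ≈ -0.033672*I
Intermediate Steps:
Q(F) = 9 (Q(F) = 7 - 1*(-2) = 7 + 2 = 9)
D(G, A) = 1 (D(G, A) = 3*(⅓) = 1)
d(y, H) = -2 (d(y, H) = -2 + 0 = -2)
g(v) = √v (g(v) = 1*√v = √v)
V = -1/42 ≈ -0.023810
g(d(4, Q(-5)))*V = √(-2)*(-1/42) = (I*√2)*(-1/42) = -I*√2/42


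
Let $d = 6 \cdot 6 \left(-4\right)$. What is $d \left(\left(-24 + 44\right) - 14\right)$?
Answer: $-864$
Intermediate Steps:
$d = -144$ ($d = 36 \left(-4\right) = -144$)
$d \left(\left(-24 + 44\right) - 14\right) = - 144 \left(\left(-24 + 44\right) - 14\right) = - 144 \left(20 - 14\right) = \left(-144\right) 6 = -864$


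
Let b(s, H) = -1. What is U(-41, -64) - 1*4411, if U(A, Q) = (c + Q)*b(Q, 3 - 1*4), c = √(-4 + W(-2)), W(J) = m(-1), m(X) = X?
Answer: -4347 - I*√5 ≈ -4347.0 - 2.2361*I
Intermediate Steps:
W(J) = -1
c = I*√5 (c = √(-4 - 1) = √(-5) = I*√5 ≈ 2.2361*I)
U(A, Q) = -Q - I*√5 (U(A, Q) = (I*√5 + Q)*(-1) = (Q + I*√5)*(-1) = -Q - I*√5)
U(-41, -64) - 1*4411 = (-1*(-64) - I*√5) - 1*4411 = (64 - I*√5) - 4411 = -4347 - I*√5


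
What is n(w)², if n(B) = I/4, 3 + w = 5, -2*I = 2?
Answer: 1/16 ≈ 0.062500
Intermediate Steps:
I = -1 (I = -½*2 = -1)
w = 2 (w = -3 + 5 = 2)
n(B) = -¼ (n(B) = -1/4 = -1*¼ = -¼)
n(w)² = (-¼)² = 1/16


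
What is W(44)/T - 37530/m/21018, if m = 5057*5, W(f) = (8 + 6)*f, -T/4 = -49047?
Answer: 2666701537/868851468537 ≈ 0.0030692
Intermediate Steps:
T = 196188 (T = -4*(-49047) = 196188)
W(f) = 14*f
m = 25285
W(44)/T - 37530/m/21018 = (14*44)/196188 - 37530/25285/21018 = 616*(1/196188) - 37530*1/25285*(1/21018) = 154/49047 - 7506/5057*1/21018 = 154/49047 - 1251/17714671 = 2666701537/868851468537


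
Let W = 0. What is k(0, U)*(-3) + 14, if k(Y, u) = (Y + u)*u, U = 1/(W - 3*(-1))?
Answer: 41/3 ≈ 13.667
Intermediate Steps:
U = ⅓ (U = 1/(0 - 3*(-1)) = 1/(0 + 3) = 1/3 = ⅓ ≈ 0.33333)
k(Y, u) = u*(Y + u)
k(0, U)*(-3) + 14 = ((0 + ⅓)/3)*(-3) + 14 = ((⅓)*(⅓))*(-3) + 14 = (⅑)*(-3) + 14 = -⅓ + 14 = 41/3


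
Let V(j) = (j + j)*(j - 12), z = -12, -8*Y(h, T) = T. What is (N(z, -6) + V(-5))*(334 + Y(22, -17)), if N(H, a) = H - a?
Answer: 110249/2 ≈ 55125.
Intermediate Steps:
Y(h, T) = -T/8
V(j) = 2*j*(-12 + j) (V(j) = (2*j)*(-12 + j) = 2*j*(-12 + j))
(N(z, -6) + V(-5))*(334 + Y(22, -17)) = ((-12 - 1*(-6)) + 2*(-5)*(-12 - 5))*(334 - ⅛*(-17)) = ((-12 + 6) + 2*(-5)*(-17))*(334 + 17/8) = (-6 + 170)*(2689/8) = 164*(2689/8) = 110249/2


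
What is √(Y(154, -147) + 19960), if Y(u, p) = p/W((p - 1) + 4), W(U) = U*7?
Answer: √2874261/12 ≈ 141.28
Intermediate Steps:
W(U) = 7*U
Y(u, p) = p/(21 + 7*p) (Y(u, p) = p/((7*((p - 1) + 4))) = p/((7*((-1 + p) + 4))) = p/((7*(3 + p))) = p/(21 + 7*p))
√(Y(154, -147) + 19960) = √((⅐)*(-147)/(3 - 147) + 19960) = √((⅐)*(-147)/(-144) + 19960) = √((⅐)*(-147)*(-1/144) + 19960) = √(7/48 + 19960) = √(958087/48) = √2874261/12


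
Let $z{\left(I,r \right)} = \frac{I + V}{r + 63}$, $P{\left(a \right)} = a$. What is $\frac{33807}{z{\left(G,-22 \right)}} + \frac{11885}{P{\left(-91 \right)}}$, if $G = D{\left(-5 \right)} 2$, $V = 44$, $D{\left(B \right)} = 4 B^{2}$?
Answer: $\frac{123233977}{22204} \approx 5550.1$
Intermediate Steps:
$G = 200$ ($G = 4 \left(-5\right)^{2} \cdot 2 = 4 \cdot 25 \cdot 2 = 100 \cdot 2 = 200$)
$z{\left(I,r \right)} = \frac{44 + I}{63 + r}$ ($z{\left(I,r \right)} = \frac{I + 44}{r + 63} = \frac{44 + I}{63 + r}$)
$\frac{33807}{z{\left(G,-22 \right)}} + \frac{11885}{P{\left(-91 \right)}} = \frac{33807}{\frac{1}{63 - 22} \left(44 + 200\right)} + \frac{11885}{-91} = \frac{33807}{\frac{1}{41} \cdot 244} + 11885 \left(- \frac{1}{91}\right) = \frac{33807}{\frac{1}{41} \cdot 244} - \frac{11885}{91} = \frac{33807}{\frac{244}{41}} - \frac{11885}{91} = 33807 \cdot \frac{41}{244} - \frac{11885}{91} = \frac{1386087}{244} - \frac{11885}{91} = \frac{123233977}{22204}$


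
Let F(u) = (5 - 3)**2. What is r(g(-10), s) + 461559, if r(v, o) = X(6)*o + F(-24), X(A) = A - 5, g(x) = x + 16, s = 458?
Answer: 462021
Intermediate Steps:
g(x) = 16 + x
F(u) = 4 (F(u) = 2**2 = 4)
X(A) = -5 + A
r(v, o) = 4 + o (r(v, o) = (-5 + 6)*o + 4 = 1*o + 4 = o + 4 = 4 + o)
r(g(-10), s) + 461559 = (4 + 458) + 461559 = 462 + 461559 = 462021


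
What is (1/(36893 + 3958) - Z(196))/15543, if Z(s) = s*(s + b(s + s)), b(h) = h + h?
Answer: -7846660079/634947093 ≈ -12.358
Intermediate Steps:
b(h) = 2*h
Z(s) = 5*s² (Z(s) = s*(s + 2*(s + s)) = s*(s + 2*(2*s)) = s*(s + 4*s) = s*(5*s) = 5*s²)
(1/(36893 + 3958) - Z(196))/15543 = (1/(36893 + 3958) - 5*196²)/15543 = (1/40851 - 5*38416)*(1/15543) = (1/40851 - 1*192080)*(1/15543) = (1/40851 - 192080)*(1/15543) = -7846660079/40851*1/15543 = -7846660079/634947093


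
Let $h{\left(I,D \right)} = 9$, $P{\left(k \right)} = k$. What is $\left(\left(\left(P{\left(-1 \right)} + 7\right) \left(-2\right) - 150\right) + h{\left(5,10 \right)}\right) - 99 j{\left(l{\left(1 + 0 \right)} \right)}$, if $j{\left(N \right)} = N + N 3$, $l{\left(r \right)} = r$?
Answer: $-549$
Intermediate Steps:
$j{\left(N \right)} = 4 N$ ($j{\left(N \right)} = N + 3 N = 4 N$)
$\left(\left(\left(P{\left(-1 \right)} + 7\right) \left(-2\right) - 150\right) + h{\left(5,10 \right)}\right) - 99 j{\left(l{\left(1 + 0 \right)} \right)} = \left(\left(\left(-1 + 7\right) \left(-2\right) - 150\right) + 9\right) - 99 \cdot 4 \left(1 + 0\right) = \left(\left(6 \left(-2\right) - 150\right) + 9\right) - 99 \cdot 4 \cdot 1 = \left(\left(-12 - 150\right) + 9\right) - 396 = \left(-162 + 9\right) - 396 = -153 - 396 = -549$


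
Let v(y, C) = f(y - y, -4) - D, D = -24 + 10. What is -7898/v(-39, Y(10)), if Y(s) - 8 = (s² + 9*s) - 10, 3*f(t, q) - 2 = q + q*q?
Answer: -11847/28 ≈ -423.11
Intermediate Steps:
f(t, q) = ⅔ + q/3 + q²/3 (f(t, q) = ⅔ + (q + q*q)/3 = ⅔ + (q + q²)/3 = ⅔ + (q/3 + q²/3) = ⅔ + q/3 + q²/3)
D = -14
Y(s) = -2 + s² + 9*s (Y(s) = 8 + ((s² + 9*s) - 10) = 8 + (-10 + s² + 9*s) = -2 + s² + 9*s)
v(y, C) = 56/3 (v(y, C) = (⅔ + (⅓)*(-4) + (⅓)*(-4)²) - 1*(-14) = (⅔ - 4/3 + (⅓)*16) + 14 = (⅔ - 4/3 + 16/3) + 14 = 14/3 + 14 = 56/3)
-7898/v(-39, Y(10)) = -7898/56/3 = -7898*3/56 = -11847/28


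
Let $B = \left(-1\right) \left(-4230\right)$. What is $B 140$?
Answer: $592200$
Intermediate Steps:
$B = 4230$
$B 140 = 4230 \cdot 140 = 592200$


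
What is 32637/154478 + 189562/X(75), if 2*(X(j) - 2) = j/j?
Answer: 58566480457/772390 ≈ 75825.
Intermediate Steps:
X(j) = 5/2 (X(j) = 2 + (j/j)/2 = 2 + (1/2)*1 = 2 + 1/2 = 5/2)
32637/154478 + 189562/X(75) = 32637/154478 + 189562/(5/2) = 32637*(1/154478) + 189562*(2/5) = 32637/154478 + 379124/5 = 58566480457/772390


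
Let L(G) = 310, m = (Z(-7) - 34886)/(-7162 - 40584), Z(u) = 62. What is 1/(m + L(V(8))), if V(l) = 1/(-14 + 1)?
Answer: 23873/7418042 ≈ 0.0032182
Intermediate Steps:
V(l) = -1/13 (V(l) = 1/(-13) = -1/13)
m = 17412/23873 (m = (62 - 34886)/(-7162 - 40584) = -34824/(-47746) = -34824*(-1/47746) = 17412/23873 ≈ 0.72936)
1/(m + L(V(8))) = 1/(17412/23873 + 310) = 1/(7418042/23873) = 23873/7418042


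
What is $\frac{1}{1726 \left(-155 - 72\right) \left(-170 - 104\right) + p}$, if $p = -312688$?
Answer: $\frac{1}{107041060} \approx 9.3422 \cdot 10^{-9}$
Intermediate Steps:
$\frac{1}{1726 \left(-155 - 72\right) \left(-170 - 104\right) + p} = \frac{1}{1726 \left(-155 - 72\right) \left(-170 - 104\right) - 312688} = \frac{1}{1726 \left(\left(-227\right) \left(-274\right)\right) - 312688} = \frac{1}{1726 \cdot 62198 - 312688} = \frac{1}{107353748 - 312688} = \frac{1}{107041060}$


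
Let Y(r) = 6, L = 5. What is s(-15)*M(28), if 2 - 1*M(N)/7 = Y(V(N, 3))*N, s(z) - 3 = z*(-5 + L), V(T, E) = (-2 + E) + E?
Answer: -3486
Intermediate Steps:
V(T, E) = -2 + 2*E
s(z) = 3 (s(z) = 3 + z*(-5 + 5) = 3 + z*0 = 3 + 0 = 3)
M(N) = 14 - 42*N
s(-15)*M(28) = 3*(14 - 42*28) = 3*(14 - 1176) = 3*(-1162) = -3486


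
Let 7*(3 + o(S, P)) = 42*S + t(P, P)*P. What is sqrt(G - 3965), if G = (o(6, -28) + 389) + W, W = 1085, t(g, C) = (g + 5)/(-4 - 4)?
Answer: I*sqrt(9878)/2 ≈ 49.694*I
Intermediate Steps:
t(g, C) = -5/8 - g/8 (t(g, C) = (5 + g)/(-8) = (5 + g)*(-1/8) = -5/8 - g/8)
o(S, P) = -3 + 6*S + P*(-5/8 - P/8)/7 (o(S, P) = -3 + (42*S + (-5/8 - P/8)*P)/7 = -3 + (42*S + P*(-5/8 - P/8))/7 = -3 + (6*S + P*(-5/8 - P/8)/7) = -3 + 6*S + P*(-5/8 - P/8)/7)
G = 2991/2 (G = ((-3 + 6*6 - 1/56*(-28)*(5 - 28)) + 389) + 1085 = ((-3 + 36 - 1/56*(-28)*(-23)) + 389) + 1085 = ((-3 + 36 - 23/2) + 389) + 1085 = (43/2 + 389) + 1085 = 821/2 + 1085 = 2991/2 ≈ 1495.5)
sqrt(G - 3965) = sqrt(2991/2 - 3965) = sqrt(-4939/2) = I*sqrt(9878)/2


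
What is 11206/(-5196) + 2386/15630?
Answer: -13562677/6767790 ≈ -2.0040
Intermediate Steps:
11206/(-5196) + 2386/15630 = 11206*(-1/5196) + 2386*(1/15630) = -5603/2598 + 1193/7815 = -13562677/6767790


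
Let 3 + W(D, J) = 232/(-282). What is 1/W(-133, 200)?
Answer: -141/539 ≈ -0.26160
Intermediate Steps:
W(D, J) = -539/141 (W(D, J) = -3 + 232/(-282) = -3 + 232*(-1/282) = -3 - 116/141 = -539/141)
1/W(-133, 200) = 1/(-539/141) = -141/539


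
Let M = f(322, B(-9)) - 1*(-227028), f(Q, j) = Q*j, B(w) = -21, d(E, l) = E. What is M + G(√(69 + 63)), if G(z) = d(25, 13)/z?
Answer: 220266 + 25*√33/66 ≈ 2.2027e+5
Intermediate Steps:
G(z) = 25/z
M = 220266 (M = 322*(-21) - 1*(-227028) = -6762 + 227028 = 220266)
M + G(√(69 + 63)) = 220266 + 25/(√(69 + 63)) = 220266 + 25/(√132) = 220266 + 25/((2*√33)) = 220266 + 25*(√33/66) = 220266 + 25*√33/66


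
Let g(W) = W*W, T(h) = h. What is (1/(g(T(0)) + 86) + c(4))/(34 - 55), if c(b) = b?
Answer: -115/602 ≈ -0.19103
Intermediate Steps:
g(W) = W²
(1/(g(T(0)) + 86) + c(4))/(34 - 55) = (1/(0² + 86) + 4)/(34 - 55) = (1/(0 + 86) + 4)/(-21) = (1/86 + 4)*(-1/21) = (345/86)*(-1/21) = -115/602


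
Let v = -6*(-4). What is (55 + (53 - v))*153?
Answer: 12852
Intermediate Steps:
v = 24
(55 + (53 - v))*153 = (55 + (53 - 1*24))*153 = (55 + (53 - 24))*153 = (55 + 29)*153 = 84*153 = 12852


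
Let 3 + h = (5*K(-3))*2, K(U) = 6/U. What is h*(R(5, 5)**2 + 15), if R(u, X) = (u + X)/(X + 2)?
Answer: -19205/49 ≈ -391.94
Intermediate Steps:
h = -23 (h = -3 + (5*(6/(-3)))*2 = -3 + (5*(6*(-1/3)))*2 = -3 + (5*(-2))*2 = -3 - 10*2 = -3 - 20 = -23)
R(u, X) = (X + u)/(2 + X)
h*(R(5, 5)**2 + 15) = -23*(((5 + 5)/(2 + 5))**2 + 15) = -23*((10/7)**2 + 15) = -23*(100/49 + 15) = -23*835/49 = -19205/49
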